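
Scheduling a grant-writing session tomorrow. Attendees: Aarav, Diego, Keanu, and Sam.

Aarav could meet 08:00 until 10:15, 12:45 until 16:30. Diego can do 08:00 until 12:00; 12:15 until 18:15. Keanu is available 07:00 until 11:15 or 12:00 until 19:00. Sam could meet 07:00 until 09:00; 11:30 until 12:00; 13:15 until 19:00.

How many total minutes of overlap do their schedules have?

Aarav ∩ Diego: 08:00-10:15, 12:45-16:30.
Aarav ∩ Diego ∩ Keanu: 08:00-10:15, 12:45-16:30.
Aarav ∩ Diego ∩ Keanu ∩ Sam: 08:00-09:00, 13:15-16:30.
Summing the common windows: 60 + 195 = 255 minutes.

255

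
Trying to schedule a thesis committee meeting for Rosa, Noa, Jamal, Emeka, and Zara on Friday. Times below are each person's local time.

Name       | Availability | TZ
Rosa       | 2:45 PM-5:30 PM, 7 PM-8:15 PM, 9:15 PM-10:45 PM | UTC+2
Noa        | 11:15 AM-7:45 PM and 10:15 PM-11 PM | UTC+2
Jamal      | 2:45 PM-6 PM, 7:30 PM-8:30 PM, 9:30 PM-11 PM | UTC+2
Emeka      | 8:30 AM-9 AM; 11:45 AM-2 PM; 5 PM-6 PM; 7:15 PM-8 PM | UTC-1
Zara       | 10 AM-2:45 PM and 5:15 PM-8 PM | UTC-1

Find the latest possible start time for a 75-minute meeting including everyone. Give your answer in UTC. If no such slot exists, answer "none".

Rosa in UTC: 12:45-15:30, 17:00-18:15, 19:15-20:45 (subtract 2h to convert from UTC+2).
Noa in UTC: 09:15-17:45, 20:15-21:00 (subtract 2h to convert from UTC+2).
Jamal in UTC: 12:45-16:00, 17:30-18:30, 19:30-21:00 (subtract 2h to convert from UTC+2).
Emeka in UTC: 09:30-10:00, 12:45-15:00, 18:00-19:00, 20:15-21:00 (add 1h to convert from UTC-1).
Zara in UTC: 11:00-15:45, 18:15-21:00 (add 1h to convert from UTC-1).
Rosa ∩ Noa: 12:45-15:30, 17:00-17:45, 20:15-20:45.
Rosa ∩ Noa ∩ Jamal: 12:45-15:30, 17:30-17:45, 20:15-20:45.
Rosa ∩ Noa ∩ Jamal ∩ Emeka: 12:45-15:00, 20:15-20:45.
Rosa ∩ Noa ∩ Jamal ∩ Emeka ∩ Zara: 12:45-15:00, 20:15-20:45.
So the common availability across everyone is 12:45-15:00, 20:15-20:45.
The last common window of at least 75 minutes is 12:45-15:00; a 75-minute meeting can start as late as 13:45 and still end by 15:00.

13:45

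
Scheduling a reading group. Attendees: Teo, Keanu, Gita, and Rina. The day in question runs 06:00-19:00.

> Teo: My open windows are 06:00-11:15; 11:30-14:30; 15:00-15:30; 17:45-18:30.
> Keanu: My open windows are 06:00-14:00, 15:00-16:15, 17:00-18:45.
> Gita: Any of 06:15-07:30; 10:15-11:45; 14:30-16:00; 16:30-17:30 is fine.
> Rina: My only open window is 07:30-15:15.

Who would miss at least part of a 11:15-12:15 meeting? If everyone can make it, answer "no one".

Teo: not fully free for 11:15-12:15. Keanu: free for 11:15-12:15. Gita: not fully free for 11:15-12:15. Rina: free for 11:15-12:15.

Gita, Teo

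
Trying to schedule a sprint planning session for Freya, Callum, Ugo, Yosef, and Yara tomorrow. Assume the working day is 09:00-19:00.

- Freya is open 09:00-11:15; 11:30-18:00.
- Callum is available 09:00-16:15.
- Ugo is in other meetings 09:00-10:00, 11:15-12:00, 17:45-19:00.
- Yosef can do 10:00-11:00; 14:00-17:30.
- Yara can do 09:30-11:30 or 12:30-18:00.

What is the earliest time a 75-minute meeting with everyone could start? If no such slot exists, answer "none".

14:00

Freya free: 09:00-11:15, 11:30-18:00.
Callum free: 09:00-16:15.
Ugo free: 10:00-11:15, 12:00-17:45 (invert busy blocks within the working day).
Yosef free: 10:00-11:00, 14:00-17:30.
Yara free: 09:30-11:30, 12:30-18:00.
Freya ∩ Callum: 09:00-11:15, 11:30-16:15.
Freya ∩ Callum ∩ Ugo: 10:00-11:15, 12:00-16:15.
Freya ∩ Callum ∩ Ugo ∩ Yosef: 10:00-11:00, 14:00-16:15.
Freya ∩ Callum ∩ Ugo ∩ Yosef ∩ Yara: 10:00-11:00, 14:00-16:15.
The first common window of at least 75 minutes is 14:00-16:15, so the earliest start is 14:00.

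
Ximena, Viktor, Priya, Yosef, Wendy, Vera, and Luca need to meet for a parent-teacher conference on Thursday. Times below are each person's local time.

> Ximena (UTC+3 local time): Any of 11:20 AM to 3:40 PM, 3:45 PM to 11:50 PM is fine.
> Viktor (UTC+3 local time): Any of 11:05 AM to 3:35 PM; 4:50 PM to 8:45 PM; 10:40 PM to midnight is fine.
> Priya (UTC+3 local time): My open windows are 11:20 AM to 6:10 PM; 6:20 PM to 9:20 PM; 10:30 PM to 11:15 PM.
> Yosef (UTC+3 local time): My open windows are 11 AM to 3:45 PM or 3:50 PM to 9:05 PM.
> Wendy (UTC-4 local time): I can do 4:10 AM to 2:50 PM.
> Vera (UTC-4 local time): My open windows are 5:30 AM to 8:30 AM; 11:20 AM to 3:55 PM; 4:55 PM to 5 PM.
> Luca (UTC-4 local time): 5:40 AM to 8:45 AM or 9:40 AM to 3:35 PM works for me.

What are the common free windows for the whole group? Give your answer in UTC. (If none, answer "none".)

Ximena in UTC: 08:20-12:40, 12:45-20:50 (subtract 3h to convert from UTC+3).
Viktor in UTC: 08:05-12:35, 13:50-17:45, 19:40-21:00 (subtract 3h to convert from UTC+3).
Priya in UTC: 08:20-15:10, 15:20-18:20, 19:30-20:15 (subtract 3h to convert from UTC+3).
Yosef in UTC: 08:00-12:45, 12:50-18:05 (subtract 3h to convert from UTC+3).
Wendy in UTC: 08:10-18:50 (add 4h to convert from UTC-4).
Vera in UTC: 09:30-12:30, 15:20-19:55, 20:55-21:00 (add 4h to convert from UTC-4).
Luca in UTC: 09:40-12:45, 13:40-19:35 (add 4h to convert from UTC-4).
Ximena ∩ Viktor: 08:20-12:35, 13:50-17:45, 19:40-20:50.
Ximena ∩ Viktor ∩ Priya: 08:20-12:35, 13:50-15:10, 15:20-17:45, 19:40-20:15.
Ximena ∩ Viktor ∩ Priya ∩ Yosef: 08:20-12:35, 13:50-15:10, 15:20-17:45.
Ximena ∩ Viktor ∩ Priya ∩ Yosef ∩ Wendy: 08:20-12:35, 13:50-15:10, 15:20-17:45.
Ximena ∩ Viktor ∩ Priya ∩ Yosef ∩ Wendy ∩ Vera: 09:30-12:30, 15:20-17:45.
Ximena ∩ Viktor ∩ Priya ∩ Yosef ∩ Wendy ∩ Vera ∩ Luca: 09:40-12:30, 15:20-17:45.

09:40-12:30, 15:20-17:45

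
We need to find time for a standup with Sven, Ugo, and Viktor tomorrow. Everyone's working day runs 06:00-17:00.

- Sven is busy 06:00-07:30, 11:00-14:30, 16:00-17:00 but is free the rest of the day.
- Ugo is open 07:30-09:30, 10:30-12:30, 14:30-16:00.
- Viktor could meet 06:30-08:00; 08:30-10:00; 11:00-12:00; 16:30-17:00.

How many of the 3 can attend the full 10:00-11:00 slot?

1

Sven free: 07:30-11:00, 14:30-16:00 (invert busy blocks within the working day).
Ugo free: 07:30-09:30, 10:30-12:30, 14:30-16:00.
Viktor free: 06:30-08:00, 08:30-10:00, 11:00-12:00, 16:30-17:00.
Sven can make the full 10:00-11:00 slot — that's 1.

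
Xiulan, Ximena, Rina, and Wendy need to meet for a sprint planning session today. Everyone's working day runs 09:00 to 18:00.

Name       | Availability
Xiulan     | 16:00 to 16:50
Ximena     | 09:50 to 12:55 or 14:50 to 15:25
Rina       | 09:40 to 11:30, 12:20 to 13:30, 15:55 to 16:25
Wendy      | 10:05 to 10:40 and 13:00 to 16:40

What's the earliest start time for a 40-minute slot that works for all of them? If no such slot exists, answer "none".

none

Xiulan ∩ Ximena: ∅.
Xiulan ∩ Ximena ∩ Rina: ∅.
Xiulan ∩ Ximena ∩ Rina ∩ Wendy: ∅.
There is no time when everyone is free.
No common window is at least 40 minutes long.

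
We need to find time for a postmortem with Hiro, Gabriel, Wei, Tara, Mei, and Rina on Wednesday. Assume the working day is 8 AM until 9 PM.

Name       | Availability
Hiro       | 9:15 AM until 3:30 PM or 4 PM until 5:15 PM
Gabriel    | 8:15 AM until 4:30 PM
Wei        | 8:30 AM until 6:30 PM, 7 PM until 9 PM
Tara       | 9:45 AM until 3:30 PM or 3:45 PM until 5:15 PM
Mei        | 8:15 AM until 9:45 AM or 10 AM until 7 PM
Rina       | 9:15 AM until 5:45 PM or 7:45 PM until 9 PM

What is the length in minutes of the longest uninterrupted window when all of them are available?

330

Hiro ∩ Gabriel: 09:15-15:30, 16:00-16:30.
Hiro ∩ Gabriel ∩ Wei: 09:15-15:30, 16:00-16:30.
Hiro ∩ Gabriel ∩ Wei ∩ Tara: 09:45-15:30, 16:00-16:30.
Hiro ∩ Gabriel ∩ Wei ∩ Tara ∩ Mei: 10:00-15:30, 16:00-16:30.
Hiro ∩ Gabriel ∩ Wei ∩ Tara ∩ Mei ∩ Rina: 10:00-15:30, 16:00-16:30.
So the common availability across everyone is 10:00-15:30, 16:00-16:30.
The longest is 10:00-15:30 at 330 minutes.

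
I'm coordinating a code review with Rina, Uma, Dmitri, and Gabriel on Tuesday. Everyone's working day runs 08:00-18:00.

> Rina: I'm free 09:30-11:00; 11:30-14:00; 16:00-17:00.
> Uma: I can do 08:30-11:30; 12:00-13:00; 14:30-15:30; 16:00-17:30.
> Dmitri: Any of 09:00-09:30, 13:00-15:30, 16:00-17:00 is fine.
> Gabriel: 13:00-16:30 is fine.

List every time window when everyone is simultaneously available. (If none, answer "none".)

Rina ∩ Uma: 09:30-11:00, 12:00-13:00, 16:00-17:00.
Rina ∩ Uma ∩ Dmitri: 16:00-17:00.
Rina ∩ Uma ∩ Dmitri ∩ Gabriel: 16:00-16:30.
Those are the intersection windows.

16:00-16:30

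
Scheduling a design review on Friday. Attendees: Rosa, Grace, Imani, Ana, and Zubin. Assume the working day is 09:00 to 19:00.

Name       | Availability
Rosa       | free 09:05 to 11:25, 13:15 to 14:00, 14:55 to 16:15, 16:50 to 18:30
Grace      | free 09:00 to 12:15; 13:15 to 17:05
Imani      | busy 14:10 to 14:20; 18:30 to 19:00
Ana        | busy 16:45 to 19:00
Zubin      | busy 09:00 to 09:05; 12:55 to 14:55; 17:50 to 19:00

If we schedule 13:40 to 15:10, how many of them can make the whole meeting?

Rosa free: 09:05-11:25, 13:15-14:00, 14:55-16:15, 16:50-18:30.
Grace free: 09:00-12:15, 13:15-17:05.
Imani free: 09:00-14:10, 14:20-18:30 (invert busy blocks within the working day).
Ana free: 09:00-16:45 (invert busy blocks within the working day).
Zubin free: 09:05-12:55, 14:55-17:50 (invert busy blocks within the working day).
Grace and Ana can make the full 13:40-15:10 slot — that's 2.

2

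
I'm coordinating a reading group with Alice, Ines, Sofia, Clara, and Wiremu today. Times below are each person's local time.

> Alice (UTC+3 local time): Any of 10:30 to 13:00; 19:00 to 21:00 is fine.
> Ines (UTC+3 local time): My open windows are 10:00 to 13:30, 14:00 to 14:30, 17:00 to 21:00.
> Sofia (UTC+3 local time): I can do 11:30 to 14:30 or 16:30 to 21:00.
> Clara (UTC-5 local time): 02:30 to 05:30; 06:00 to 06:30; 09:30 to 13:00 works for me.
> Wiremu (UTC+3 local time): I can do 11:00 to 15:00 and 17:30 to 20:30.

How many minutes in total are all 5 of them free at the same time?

180

Alice in UTC: 07:30-10:00, 16:00-18:00 (subtract 3h to convert from UTC+3).
Ines in UTC: 07:00-10:30, 11:00-11:30, 14:00-18:00 (subtract 3h to convert from UTC+3).
Sofia in UTC: 08:30-11:30, 13:30-18:00 (subtract 3h to convert from UTC+3).
Clara in UTC: 07:30-10:30, 11:00-11:30, 14:30-18:00 (add 5h to convert from UTC-5).
Wiremu in UTC: 08:00-12:00, 14:30-17:30 (subtract 3h to convert from UTC+3).
Alice ∩ Ines: 07:30-10:00, 16:00-18:00.
Alice ∩ Ines ∩ Sofia: 08:30-10:00, 16:00-18:00.
Alice ∩ Ines ∩ Sofia ∩ Clara: 08:30-10:00, 16:00-18:00.
Alice ∩ Ines ∩ Sofia ∩ Clara ∩ Wiremu: 08:30-10:00, 16:00-17:30.
So the common availability across everyone is 08:30-10:00, 16:00-17:30.
Summing the common windows: 90 + 90 = 180 minutes.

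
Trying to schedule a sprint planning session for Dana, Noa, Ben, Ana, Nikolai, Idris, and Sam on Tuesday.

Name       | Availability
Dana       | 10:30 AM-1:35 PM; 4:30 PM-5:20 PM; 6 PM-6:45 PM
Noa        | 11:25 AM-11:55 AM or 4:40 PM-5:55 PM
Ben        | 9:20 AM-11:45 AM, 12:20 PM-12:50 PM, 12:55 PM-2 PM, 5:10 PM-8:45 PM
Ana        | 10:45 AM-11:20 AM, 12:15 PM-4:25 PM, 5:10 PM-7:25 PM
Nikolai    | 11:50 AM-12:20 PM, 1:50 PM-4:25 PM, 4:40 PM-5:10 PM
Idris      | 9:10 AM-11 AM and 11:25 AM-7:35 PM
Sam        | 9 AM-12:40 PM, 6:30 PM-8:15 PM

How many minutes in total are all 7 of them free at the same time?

Dana ∩ Noa: 11:25-11:55, 16:40-17:20.
Dana ∩ Noa ∩ Ben: 11:25-11:45, 17:10-17:20.
Dana ∩ Noa ∩ Ben ∩ Ana: 17:10-17:20.
Dana ∩ Noa ∩ Ben ∩ Ana ∩ Nikolai: ∅.
Dana ∩ Noa ∩ Ben ∩ Ana ∩ Nikolai ∩ Idris: ∅.
Dana ∩ Noa ∩ Ben ∩ Ana ∩ Nikolai ∩ Idris ∩ Sam: ∅.
There is no time when everyone is free.
There is no common window, so the total is 0 minutes.

0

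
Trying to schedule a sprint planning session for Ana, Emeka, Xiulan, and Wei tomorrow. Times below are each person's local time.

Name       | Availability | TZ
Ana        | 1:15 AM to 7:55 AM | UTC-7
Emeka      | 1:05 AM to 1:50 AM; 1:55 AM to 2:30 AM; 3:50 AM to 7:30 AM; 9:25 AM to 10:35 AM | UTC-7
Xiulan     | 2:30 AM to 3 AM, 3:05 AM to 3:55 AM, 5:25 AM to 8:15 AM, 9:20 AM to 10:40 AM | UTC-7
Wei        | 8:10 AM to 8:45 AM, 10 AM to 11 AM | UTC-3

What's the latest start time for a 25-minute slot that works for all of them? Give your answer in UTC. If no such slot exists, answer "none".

13:35

Ana in UTC: 08:15-14:55 (add 7h to convert from UTC-7).
Emeka in UTC: 08:05-08:50, 08:55-09:30, 10:50-14:30, 16:25-17:35 (add 7h to convert from UTC-7).
Xiulan in UTC: 09:30-10:00, 10:05-10:55, 12:25-15:15, 16:20-17:40 (add 7h to convert from UTC-7).
Wei in UTC: 11:10-11:45, 13:00-14:00 (add 3h to convert from UTC-3).
Ana ∩ Emeka: 08:15-08:50, 08:55-09:30, 10:50-14:30.
Ana ∩ Emeka ∩ Xiulan: 10:50-10:55, 12:25-14:30.
Ana ∩ Emeka ∩ Xiulan ∩ Wei: 13:00-14:00.
Those are the intersection windows.
The last common window of at least 25 minutes is 13:00-14:00; a 25-minute meeting can start as late as 13:35 and still end by 14:00.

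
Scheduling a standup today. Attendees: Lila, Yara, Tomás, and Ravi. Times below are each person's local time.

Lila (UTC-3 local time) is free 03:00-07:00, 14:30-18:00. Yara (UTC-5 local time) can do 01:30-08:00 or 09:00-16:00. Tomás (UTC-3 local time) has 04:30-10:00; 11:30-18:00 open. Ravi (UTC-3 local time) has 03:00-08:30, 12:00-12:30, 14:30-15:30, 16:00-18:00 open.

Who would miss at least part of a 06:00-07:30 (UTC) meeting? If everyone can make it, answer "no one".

Tomás, Yara

Lila in UTC: 06:00-10:00, 17:30-21:00 (add 3h to convert from UTC-3).
Yara in UTC: 06:30-13:00, 14:00-21:00 (add 5h to convert from UTC-5).
Tomás in UTC: 07:30-13:00, 14:30-21:00 (add 3h to convert from UTC-3).
Ravi in UTC: 06:00-11:30, 15:00-15:30, 17:30-18:30, 19:00-21:00 (add 3h to convert from UTC-3).
Lila: free for 06:00-07:30. Yara: not fully free for 06:00-07:30. Tomás: not fully free for 06:00-07:30. Ravi: free for 06:00-07:30.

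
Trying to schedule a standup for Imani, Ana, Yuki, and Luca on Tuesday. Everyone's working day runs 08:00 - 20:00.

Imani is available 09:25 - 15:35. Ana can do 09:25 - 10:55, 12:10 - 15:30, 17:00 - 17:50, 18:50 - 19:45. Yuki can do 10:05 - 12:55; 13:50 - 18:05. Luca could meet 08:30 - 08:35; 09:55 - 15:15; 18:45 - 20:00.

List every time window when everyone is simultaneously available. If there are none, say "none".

Imani ∩ Ana: 09:25-10:55, 12:10-15:30.
Imani ∩ Ana ∩ Yuki: 10:05-10:55, 12:10-12:55, 13:50-15:30.
Imani ∩ Ana ∩ Yuki ∩ Luca: 10:05-10:55, 12:10-12:55, 13:50-15:15.

10:05-10:55, 12:10-12:55, 13:50-15:15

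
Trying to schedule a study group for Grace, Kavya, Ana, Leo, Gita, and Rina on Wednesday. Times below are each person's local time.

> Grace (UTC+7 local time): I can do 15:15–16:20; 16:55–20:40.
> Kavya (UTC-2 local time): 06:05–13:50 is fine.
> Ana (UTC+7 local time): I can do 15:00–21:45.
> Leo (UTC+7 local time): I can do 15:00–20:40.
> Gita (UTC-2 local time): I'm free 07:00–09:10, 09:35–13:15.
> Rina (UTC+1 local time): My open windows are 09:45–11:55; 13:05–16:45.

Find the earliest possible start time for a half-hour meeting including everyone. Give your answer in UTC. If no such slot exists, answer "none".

Grace in UTC: 08:15-09:20, 09:55-13:40 (subtract 7h to convert from UTC+7).
Kavya in UTC: 08:05-15:50 (add 2h to convert from UTC-2).
Ana in UTC: 08:00-14:45 (subtract 7h to convert from UTC+7).
Leo in UTC: 08:00-13:40 (subtract 7h to convert from UTC+7).
Gita in UTC: 09:00-11:10, 11:35-15:15 (add 2h to convert from UTC-2).
Rina in UTC: 08:45-10:55, 12:05-15:45 (subtract 1h to convert from UTC+1).
Grace ∩ Kavya: 08:15-09:20, 09:55-13:40.
Grace ∩ Kavya ∩ Ana: 08:15-09:20, 09:55-13:40.
Grace ∩ Kavya ∩ Ana ∩ Leo: 08:15-09:20, 09:55-13:40.
Grace ∩ Kavya ∩ Ana ∩ Leo ∩ Gita: 09:00-09:20, 09:55-11:10, 11:35-13:40.
Grace ∩ Kavya ∩ Ana ∩ Leo ∩ Gita ∩ Rina: 09:00-09:20, 09:55-10:55, 12:05-13:40.
Those are the intersection windows.
The first common window of at least 30 minutes is 09:55-10:55, so the earliest start is 09:55.

09:55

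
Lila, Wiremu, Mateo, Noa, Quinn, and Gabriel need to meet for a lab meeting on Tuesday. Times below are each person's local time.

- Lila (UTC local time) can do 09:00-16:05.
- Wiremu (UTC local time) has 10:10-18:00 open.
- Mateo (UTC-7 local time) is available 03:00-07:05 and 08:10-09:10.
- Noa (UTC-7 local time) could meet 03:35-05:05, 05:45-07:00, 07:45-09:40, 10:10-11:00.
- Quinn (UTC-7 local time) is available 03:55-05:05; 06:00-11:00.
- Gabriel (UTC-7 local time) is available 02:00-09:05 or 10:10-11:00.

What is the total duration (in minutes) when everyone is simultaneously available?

185

Lila in UTC: 09:00-16:05.
Wiremu in UTC: 10:10-18:00.
Mateo in UTC: 10:00-14:05, 15:10-16:10 (add 7h to convert from UTC-7).
Noa in UTC: 10:35-12:05, 12:45-14:00, 14:45-16:40, 17:10-18:00 (add 7h to convert from UTC-7).
Quinn in UTC: 10:55-12:05, 13:00-18:00 (add 7h to convert from UTC-7).
Gabriel in UTC: 09:00-16:05, 17:10-18:00 (add 7h to convert from UTC-7).
Lila ∩ Wiremu: 10:10-16:05.
Lila ∩ Wiremu ∩ Mateo: 10:10-14:05, 15:10-16:05.
Lila ∩ Wiremu ∩ Mateo ∩ Noa: 10:35-12:05, 12:45-14:00, 15:10-16:05.
Lila ∩ Wiremu ∩ Mateo ∩ Noa ∩ Quinn: 10:55-12:05, 13:00-14:00, 15:10-16:05.
Lila ∩ Wiremu ∩ Mateo ∩ Noa ∩ Quinn ∩ Gabriel: 10:55-12:05, 13:00-14:00, 15:10-16:05.
Summing the common windows: 70 + 60 + 55 = 185 minutes.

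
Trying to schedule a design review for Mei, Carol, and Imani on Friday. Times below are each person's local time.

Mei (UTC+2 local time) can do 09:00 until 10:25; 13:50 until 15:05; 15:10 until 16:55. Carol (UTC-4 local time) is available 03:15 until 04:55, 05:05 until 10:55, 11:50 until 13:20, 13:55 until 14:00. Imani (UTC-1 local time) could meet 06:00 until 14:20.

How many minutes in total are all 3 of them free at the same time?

Mei in UTC: 07:00-08:25, 11:50-13:05, 13:10-14:55 (subtract 2h to convert from UTC+2).
Carol in UTC: 07:15-08:55, 09:05-14:55, 15:50-17:20, 17:55-18:00 (add 4h to convert from UTC-4).
Imani in UTC: 07:00-15:20 (add 1h to convert from UTC-1).
Mei ∩ Carol: 07:15-08:25, 11:50-13:05, 13:10-14:55.
Mei ∩ Carol ∩ Imani: 07:15-08:25, 11:50-13:05, 13:10-14:55.
Those are the intersection windows.
Summing the common windows: 70 + 75 + 105 = 250 minutes.

250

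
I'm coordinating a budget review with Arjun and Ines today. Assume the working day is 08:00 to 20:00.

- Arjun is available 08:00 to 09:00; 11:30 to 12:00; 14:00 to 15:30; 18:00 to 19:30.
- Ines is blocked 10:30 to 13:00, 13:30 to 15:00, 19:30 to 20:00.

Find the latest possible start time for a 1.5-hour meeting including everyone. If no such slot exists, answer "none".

Arjun free: 08:00-09:00, 11:30-12:00, 14:00-15:30, 18:00-19:30.
Ines free: 08:00-10:30, 13:00-13:30, 15:00-19:30 (invert busy blocks within the working day).
Arjun ∩ Ines: 08:00-09:00, 15:00-15:30, 18:00-19:30.
The last common window of at least 90 minutes is 18:00-19:30; a 90-minute meeting can start as late as 18:00 and still end by 19:30.

18:00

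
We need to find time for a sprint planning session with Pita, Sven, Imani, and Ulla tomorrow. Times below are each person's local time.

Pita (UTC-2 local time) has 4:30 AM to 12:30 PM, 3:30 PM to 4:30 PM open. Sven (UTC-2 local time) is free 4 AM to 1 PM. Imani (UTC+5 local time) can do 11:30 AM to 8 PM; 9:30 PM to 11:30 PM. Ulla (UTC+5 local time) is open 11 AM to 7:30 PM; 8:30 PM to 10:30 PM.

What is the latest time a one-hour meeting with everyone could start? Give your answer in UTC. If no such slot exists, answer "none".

Pita in UTC: 06:30-14:30, 17:30-18:30 (add 2h to convert from UTC-2).
Sven in UTC: 06:00-15:00 (add 2h to convert from UTC-2).
Imani in UTC: 06:30-15:00, 16:30-18:30 (subtract 5h to convert from UTC+5).
Ulla in UTC: 06:00-14:30, 15:30-17:30 (subtract 5h to convert from UTC+5).
Pita ∩ Sven: 06:30-14:30.
Pita ∩ Sven ∩ Imani: 06:30-14:30.
Pita ∩ Sven ∩ Imani ∩ Ulla: 06:30-14:30.
The last common window of at least 60 minutes is 06:30-14:30; a 60-minute meeting can start as late as 13:30 and still end by 14:30.

13:30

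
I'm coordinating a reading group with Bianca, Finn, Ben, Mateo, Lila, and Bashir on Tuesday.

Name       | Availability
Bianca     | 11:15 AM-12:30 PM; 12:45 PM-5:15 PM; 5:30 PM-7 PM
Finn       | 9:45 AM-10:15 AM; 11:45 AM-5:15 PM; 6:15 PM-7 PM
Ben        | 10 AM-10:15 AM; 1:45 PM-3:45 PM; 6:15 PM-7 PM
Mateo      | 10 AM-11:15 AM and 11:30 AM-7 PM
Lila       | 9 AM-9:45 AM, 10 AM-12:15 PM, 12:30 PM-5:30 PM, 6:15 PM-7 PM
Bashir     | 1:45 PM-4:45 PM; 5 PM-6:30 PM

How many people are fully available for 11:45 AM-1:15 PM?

2

Finn and Mateo can make the full 11:45-13:15 slot — that's 2.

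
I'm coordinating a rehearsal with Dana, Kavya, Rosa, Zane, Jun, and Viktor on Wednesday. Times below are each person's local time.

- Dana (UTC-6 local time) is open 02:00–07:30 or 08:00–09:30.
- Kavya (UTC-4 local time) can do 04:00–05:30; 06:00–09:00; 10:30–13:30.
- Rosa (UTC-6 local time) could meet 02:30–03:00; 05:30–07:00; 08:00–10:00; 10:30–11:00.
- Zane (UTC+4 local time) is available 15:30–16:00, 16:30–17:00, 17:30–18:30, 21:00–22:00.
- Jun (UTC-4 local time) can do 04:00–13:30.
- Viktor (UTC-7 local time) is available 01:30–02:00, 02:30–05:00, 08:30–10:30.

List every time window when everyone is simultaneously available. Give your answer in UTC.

Dana in UTC: 08:00-13:30, 14:00-15:30 (add 6h to convert from UTC-6).
Kavya in UTC: 08:00-09:30, 10:00-13:00, 14:30-17:30 (add 4h to convert from UTC-4).
Rosa in UTC: 08:30-09:00, 11:30-13:00, 14:00-16:00, 16:30-17:00 (add 6h to convert from UTC-6).
Zane in UTC: 11:30-12:00, 12:30-13:00, 13:30-14:30, 17:00-18:00 (subtract 4h to convert from UTC+4).
Jun in UTC: 08:00-17:30 (add 4h to convert from UTC-4).
Viktor in UTC: 08:30-09:00, 09:30-12:00, 15:30-17:30 (add 7h to convert from UTC-7).
Dana ∩ Kavya: 08:00-09:30, 10:00-13:00, 14:30-15:30.
Dana ∩ Kavya ∩ Rosa: 08:30-09:00, 11:30-13:00, 14:30-15:30.
Dana ∩ Kavya ∩ Rosa ∩ Zane: 11:30-12:00, 12:30-13:00.
Dana ∩ Kavya ∩ Rosa ∩ Zane ∩ Jun: 11:30-12:00, 12:30-13:00.
Dana ∩ Kavya ∩ Rosa ∩ Zane ∩ Jun ∩ Viktor: 11:30-12:00.
Those are the intersection windows.

11:30-12:00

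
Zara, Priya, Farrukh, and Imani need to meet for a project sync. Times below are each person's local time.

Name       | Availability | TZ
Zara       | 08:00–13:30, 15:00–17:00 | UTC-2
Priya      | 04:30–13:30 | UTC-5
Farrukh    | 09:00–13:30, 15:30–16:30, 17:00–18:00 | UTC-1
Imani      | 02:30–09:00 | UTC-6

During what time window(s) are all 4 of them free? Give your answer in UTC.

Zara in UTC: 10:00-15:30, 17:00-19:00 (add 2h to convert from UTC-2).
Priya in UTC: 09:30-18:30 (add 5h to convert from UTC-5).
Farrukh in UTC: 10:00-14:30, 16:30-17:30, 18:00-19:00 (add 1h to convert from UTC-1).
Imani in UTC: 08:30-15:00 (add 6h to convert from UTC-6).
Zara ∩ Priya: 10:00-15:30, 17:00-18:30.
Zara ∩ Priya ∩ Farrukh: 10:00-14:30, 17:00-17:30, 18:00-18:30.
Zara ∩ Priya ∩ Farrukh ∩ Imani: 10:00-14:30.

10:00-14:30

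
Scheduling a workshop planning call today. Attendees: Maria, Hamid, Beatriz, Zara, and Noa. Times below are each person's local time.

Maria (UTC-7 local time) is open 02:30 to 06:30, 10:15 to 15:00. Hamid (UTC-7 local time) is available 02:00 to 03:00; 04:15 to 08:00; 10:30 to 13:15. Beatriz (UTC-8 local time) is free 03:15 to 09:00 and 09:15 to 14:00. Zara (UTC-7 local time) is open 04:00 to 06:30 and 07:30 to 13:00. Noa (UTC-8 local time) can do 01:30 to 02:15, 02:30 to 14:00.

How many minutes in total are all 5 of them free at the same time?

285

Maria in UTC: 09:30-13:30, 17:15-22:00 (add 7h to convert from UTC-7).
Hamid in UTC: 09:00-10:00, 11:15-15:00, 17:30-20:15 (add 7h to convert from UTC-7).
Beatriz in UTC: 11:15-17:00, 17:15-22:00 (add 8h to convert from UTC-8).
Zara in UTC: 11:00-13:30, 14:30-20:00 (add 7h to convert from UTC-7).
Noa in UTC: 09:30-10:15, 10:30-22:00 (add 8h to convert from UTC-8).
Maria ∩ Hamid: 09:30-10:00, 11:15-13:30, 17:30-20:15.
Maria ∩ Hamid ∩ Beatriz: 11:15-13:30, 17:30-20:15.
Maria ∩ Hamid ∩ Beatriz ∩ Zara: 11:15-13:30, 17:30-20:00.
Maria ∩ Hamid ∩ Beatriz ∩ Zara ∩ Noa: 11:15-13:30, 17:30-20:00.
Those are the intersection windows.
Summing the common windows: 135 + 150 = 285 minutes.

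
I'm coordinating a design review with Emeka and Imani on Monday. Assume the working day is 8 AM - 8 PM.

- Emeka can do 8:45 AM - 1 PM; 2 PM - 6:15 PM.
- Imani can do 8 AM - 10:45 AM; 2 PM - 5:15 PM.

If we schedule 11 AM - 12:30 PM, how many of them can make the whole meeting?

1

Emeka can make the full 11:00-12:30 slot — that's 1.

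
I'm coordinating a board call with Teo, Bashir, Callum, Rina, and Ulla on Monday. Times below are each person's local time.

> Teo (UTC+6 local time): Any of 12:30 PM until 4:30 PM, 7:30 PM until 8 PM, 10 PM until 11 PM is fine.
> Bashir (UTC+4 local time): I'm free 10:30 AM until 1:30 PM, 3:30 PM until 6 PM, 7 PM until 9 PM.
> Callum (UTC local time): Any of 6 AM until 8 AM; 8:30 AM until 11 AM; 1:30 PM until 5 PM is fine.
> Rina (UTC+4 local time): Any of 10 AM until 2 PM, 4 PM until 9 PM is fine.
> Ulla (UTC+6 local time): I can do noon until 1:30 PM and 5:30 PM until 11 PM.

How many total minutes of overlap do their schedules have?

Teo in UTC: 06:30-10:30, 13:30-14:00, 16:00-17:00 (subtract 6h to convert from UTC+6).
Bashir in UTC: 06:30-09:30, 11:30-14:00, 15:00-17:00 (subtract 4h to convert from UTC+4).
Callum in UTC: 06:00-08:00, 08:30-11:00, 13:30-17:00.
Rina in UTC: 06:00-10:00, 12:00-17:00 (subtract 4h to convert from UTC+4).
Ulla in UTC: 06:00-07:30, 11:30-17:00 (subtract 6h to convert from UTC+6).
Teo ∩ Bashir: 06:30-09:30, 13:30-14:00, 16:00-17:00.
Teo ∩ Bashir ∩ Callum: 06:30-08:00, 08:30-09:30, 13:30-14:00, 16:00-17:00.
Teo ∩ Bashir ∩ Callum ∩ Rina: 06:30-08:00, 08:30-09:30, 13:30-14:00, 16:00-17:00.
Teo ∩ Bashir ∩ Callum ∩ Rina ∩ Ulla: 06:30-07:30, 13:30-14:00, 16:00-17:00.
Those are the intersection windows.
Summing the common windows: 60 + 30 + 60 = 150 minutes.

150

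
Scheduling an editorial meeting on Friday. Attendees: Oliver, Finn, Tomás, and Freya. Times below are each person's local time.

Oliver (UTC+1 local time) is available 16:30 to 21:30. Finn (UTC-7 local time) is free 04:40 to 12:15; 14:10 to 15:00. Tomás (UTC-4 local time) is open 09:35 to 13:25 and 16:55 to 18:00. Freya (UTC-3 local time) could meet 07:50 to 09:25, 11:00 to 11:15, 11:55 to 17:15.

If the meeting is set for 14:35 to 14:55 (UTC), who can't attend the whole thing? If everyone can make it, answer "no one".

Freya, Oliver

Oliver in UTC: 15:30-20:30 (subtract 1h to convert from UTC+1).
Finn in UTC: 11:40-19:15, 21:10-22:00 (add 7h to convert from UTC-7).
Tomás in UTC: 13:35-17:25, 20:55-22:00 (add 4h to convert from UTC-4).
Freya in UTC: 10:50-12:25, 14:00-14:15, 14:55-20:15 (add 3h to convert from UTC-3).
Oliver: not fully free for 14:35-14:55. Finn: free for 14:35-14:55. Tomás: free for 14:35-14:55. Freya: not fully free for 14:35-14:55.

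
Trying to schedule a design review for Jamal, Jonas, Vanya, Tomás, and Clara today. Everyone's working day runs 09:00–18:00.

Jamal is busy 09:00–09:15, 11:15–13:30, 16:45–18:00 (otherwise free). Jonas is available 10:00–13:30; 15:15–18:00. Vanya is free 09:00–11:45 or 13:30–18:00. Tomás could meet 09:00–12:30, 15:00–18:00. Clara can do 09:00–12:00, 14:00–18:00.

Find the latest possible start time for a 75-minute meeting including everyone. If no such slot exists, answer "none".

15:30

Jamal free: 09:15-11:15, 13:30-16:45 (invert busy blocks within the working day).
Jonas free: 10:00-13:30, 15:15-18:00.
Vanya free: 09:00-11:45, 13:30-18:00.
Tomás free: 09:00-12:30, 15:00-18:00.
Clara free: 09:00-12:00, 14:00-18:00.
Jamal ∩ Jonas: 10:00-11:15, 15:15-16:45.
Jamal ∩ Jonas ∩ Vanya: 10:00-11:15, 15:15-16:45.
Jamal ∩ Jonas ∩ Vanya ∩ Tomás: 10:00-11:15, 15:15-16:45.
Jamal ∩ Jonas ∩ Vanya ∩ Tomás ∩ Clara: 10:00-11:15, 15:15-16:45.
So the common availability across everyone is 10:00-11:15, 15:15-16:45.
The last common window of at least 75 minutes is 15:15-16:45; a 75-minute meeting can start as late as 15:30 and still end by 16:45.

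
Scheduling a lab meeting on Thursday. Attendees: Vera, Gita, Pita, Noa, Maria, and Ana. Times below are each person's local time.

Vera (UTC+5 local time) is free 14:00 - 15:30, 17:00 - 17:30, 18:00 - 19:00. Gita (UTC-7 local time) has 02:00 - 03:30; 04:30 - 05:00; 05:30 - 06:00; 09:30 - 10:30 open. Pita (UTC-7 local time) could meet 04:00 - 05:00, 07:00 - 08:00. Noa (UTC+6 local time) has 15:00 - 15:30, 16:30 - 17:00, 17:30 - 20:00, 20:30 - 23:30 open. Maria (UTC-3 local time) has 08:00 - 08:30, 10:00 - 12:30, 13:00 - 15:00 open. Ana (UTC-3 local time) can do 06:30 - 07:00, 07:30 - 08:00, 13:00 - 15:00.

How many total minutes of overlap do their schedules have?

Vera in UTC: 09:00-10:30, 12:00-12:30, 13:00-14:00 (subtract 5h to convert from UTC+5).
Gita in UTC: 09:00-10:30, 11:30-12:00, 12:30-13:00, 16:30-17:30 (add 7h to convert from UTC-7).
Pita in UTC: 11:00-12:00, 14:00-15:00 (add 7h to convert from UTC-7).
Noa in UTC: 09:00-09:30, 10:30-11:00, 11:30-14:00, 14:30-17:30 (subtract 6h to convert from UTC+6).
Maria in UTC: 11:00-11:30, 13:00-15:30, 16:00-18:00 (add 3h to convert from UTC-3).
Ana in UTC: 09:30-10:00, 10:30-11:00, 16:00-18:00 (add 3h to convert from UTC-3).
Vera ∩ Gita: 09:00-10:30.
Vera ∩ Gita ∩ Pita: ∅.
Vera ∩ Gita ∩ Pita ∩ Noa: ∅.
Vera ∩ Gita ∩ Pita ∩ Noa ∩ Maria: ∅.
Vera ∩ Gita ∩ Pita ∩ Noa ∩ Maria ∩ Ana: ∅.
There is no time when everyone is free.
There is no common window, so the total is 0 minutes.

0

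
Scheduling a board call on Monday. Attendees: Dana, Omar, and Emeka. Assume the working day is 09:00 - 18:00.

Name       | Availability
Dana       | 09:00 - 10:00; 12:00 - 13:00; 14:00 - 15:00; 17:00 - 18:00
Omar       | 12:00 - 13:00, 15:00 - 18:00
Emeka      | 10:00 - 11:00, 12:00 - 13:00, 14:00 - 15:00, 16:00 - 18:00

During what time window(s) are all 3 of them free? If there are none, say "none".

Dana ∩ Omar: 12:00-13:00, 17:00-18:00.
Dana ∩ Omar ∩ Emeka: 12:00-13:00, 17:00-18:00.
Those are the intersection windows.

12:00-13:00, 17:00-18:00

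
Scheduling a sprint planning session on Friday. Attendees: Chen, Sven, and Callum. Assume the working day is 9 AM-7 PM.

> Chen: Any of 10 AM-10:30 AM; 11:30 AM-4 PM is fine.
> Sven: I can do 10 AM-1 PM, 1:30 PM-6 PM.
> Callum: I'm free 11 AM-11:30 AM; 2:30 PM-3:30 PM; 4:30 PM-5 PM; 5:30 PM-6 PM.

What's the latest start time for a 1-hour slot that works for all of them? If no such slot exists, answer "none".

Chen ∩ Sven: 10:00-10:30, 11:30-13:00, 13:30-16:00.
Chen ∩ Sven ∩ Callum: 14:30-15:30.
The last common window of at least 60 minutes is 14:30-15:30; a 60-minute meeting can start as late as 14:30 and still end by 15:30.

14:30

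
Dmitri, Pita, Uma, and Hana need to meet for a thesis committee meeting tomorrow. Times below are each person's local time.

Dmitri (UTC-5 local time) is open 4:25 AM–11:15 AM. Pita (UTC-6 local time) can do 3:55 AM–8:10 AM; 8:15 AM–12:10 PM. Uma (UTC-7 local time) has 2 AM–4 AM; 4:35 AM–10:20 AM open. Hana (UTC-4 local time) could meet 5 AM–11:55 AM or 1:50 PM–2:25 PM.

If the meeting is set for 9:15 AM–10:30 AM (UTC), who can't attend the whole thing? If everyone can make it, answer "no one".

Dmitri in UTC: 09:25-16:15 (add 5h to convert from UTC-5).
Pita in UTC: 09:55-14:10, 14:15-18:10 (add 6h to convert from UTC-6).
Uma in UTC: 09:00-11:00, 11:35-17:20 (add 7h to convert from UTC-7).
Hana in UTC: 09:00-15:55, 17:50-18:25 (add 4h to convert from UTC-4).
Dmitri: not fully free for 09:15-10:30. Pita: not fully free for 09:15-10:30. Uma: free for 09:15-10:30. Hana: free for 09:15-10:30.

Dmitri, Pita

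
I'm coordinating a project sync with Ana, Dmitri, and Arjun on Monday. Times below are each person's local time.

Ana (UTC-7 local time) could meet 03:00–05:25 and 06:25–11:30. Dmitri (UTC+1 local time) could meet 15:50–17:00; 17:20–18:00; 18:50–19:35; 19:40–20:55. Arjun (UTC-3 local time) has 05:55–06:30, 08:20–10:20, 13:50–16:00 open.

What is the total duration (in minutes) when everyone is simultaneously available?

Ana in UTC: 10:00-12:25, 13:25-18:30 (add 7h to convert from UTC-7).
Dmitri in UTC: 14:50-16:00, 16:20-17:00, 17:50-18:35, 18:40-19:55 (subtract 1h to convert from UTC+1).
Arjun in UTC: 08:55-09:30, 11:20-13:20, 16:50-19:00 (add 3h to convert from UTC-3).
Ana ∩ Dmitri: 14:50-16:00, 16:20-17:00, 17:50-18:30.
Ana ∩ Dmitri ∩ Arjun: 16:50-17:00, 17:50-18:30.
Summing the common windows: 10 + 40 = 50 minutes.

50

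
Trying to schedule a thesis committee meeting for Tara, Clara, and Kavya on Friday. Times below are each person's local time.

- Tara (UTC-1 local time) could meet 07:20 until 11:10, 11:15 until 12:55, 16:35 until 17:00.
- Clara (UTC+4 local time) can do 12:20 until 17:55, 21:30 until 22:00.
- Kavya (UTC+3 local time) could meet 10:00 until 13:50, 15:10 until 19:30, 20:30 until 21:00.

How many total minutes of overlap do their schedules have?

275

Tara in UTC: 08:20-12:10, 12:15-13:55, 17:35-18:00 (add 1h to convert from UTC-1).
Clara in UTC: 08:20-13:55, 17:30-18:00 (subtract 4h to convert from UTC+4).
Kavya in UTC: 07:00-10:50, 12:10-16:30, 17:30-18:00 (subtract 3h to convert from UTC+3).
Tara ∩ Clara: 08:20-12:10, 12:15-13:55, 17:35-18:00.
Tara ∩ Clara ∩ Kavya: 08:20-10:50, 12:15-13:55, 17:35-18:00.
Summing the common windows: 150 + 100 + 25 = 275 minutes.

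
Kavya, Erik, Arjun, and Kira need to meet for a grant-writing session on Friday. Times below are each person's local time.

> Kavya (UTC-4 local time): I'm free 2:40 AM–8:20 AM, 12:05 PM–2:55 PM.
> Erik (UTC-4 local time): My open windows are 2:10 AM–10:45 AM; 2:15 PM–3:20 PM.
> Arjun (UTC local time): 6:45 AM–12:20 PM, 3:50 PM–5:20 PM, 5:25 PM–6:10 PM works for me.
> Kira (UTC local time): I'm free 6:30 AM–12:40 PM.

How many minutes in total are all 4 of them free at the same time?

335

Kavya in UTC: 06:40-12:20, 16:05-18:55 (add 4h to convert from UTC-4).
Erik in UTC: 06:10-14:45, 18:15-19:20 (add 4h to convert from UTC-4).
Arjun in UTC: 06:45-12:20, 15:50-17:20, 17:25-18:10.
Kira in UTC: 06:30-12:40.
Kavya ∩ Erik: 06:40-12:20, 18:15-18:55.
Kavya ∩ Erik ∩ Arjun: 06:45-12:20.
Kavya ∩ Erik ∩ Arjun ∩ Kira: 06:45-12:20.
That's a single block of 335 minutes.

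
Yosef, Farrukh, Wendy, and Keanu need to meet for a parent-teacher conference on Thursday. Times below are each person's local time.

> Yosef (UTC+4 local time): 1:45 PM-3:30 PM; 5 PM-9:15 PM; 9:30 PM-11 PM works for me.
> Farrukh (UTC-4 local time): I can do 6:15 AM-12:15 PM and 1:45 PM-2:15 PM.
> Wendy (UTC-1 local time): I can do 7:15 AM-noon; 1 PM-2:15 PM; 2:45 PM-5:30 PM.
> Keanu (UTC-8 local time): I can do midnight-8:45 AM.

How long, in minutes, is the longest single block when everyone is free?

75

Yosef in UTC: 09:45-11:30, 13:00-17:15, 17:30-19:00 (subtract 4h to convert from UTC+4).
Farrukh in UTC: 10:15-16:15, 17:45-18:15 (add 4h to convert from UTC-4).
Wendy in UTC: 08:15-13:00, 14:00-15:15, 15:45-18:30 (add 1h to convert from UTC-1).
Keanu in UTC: 08:00-16:45 (add 8h to convert from UTC-8).
Yosef ∩ Farrukh: 10:15-11:30, 13:00-16:15, 17:45-18:15.
Yosef ∩ Farrukh ∩ Wendy: 10:15-11:30, 14:00-15:15, 15:45-16:15, 17:45-18:15.
Yosef ∩ Farrukh ∩ Wendy ∩ Keanu: 10:15-11:30, 14:00-15:15, 15:45-16:15.
Those are the intersection windows.
The longest is 10:15-11:30 at 75 minutes.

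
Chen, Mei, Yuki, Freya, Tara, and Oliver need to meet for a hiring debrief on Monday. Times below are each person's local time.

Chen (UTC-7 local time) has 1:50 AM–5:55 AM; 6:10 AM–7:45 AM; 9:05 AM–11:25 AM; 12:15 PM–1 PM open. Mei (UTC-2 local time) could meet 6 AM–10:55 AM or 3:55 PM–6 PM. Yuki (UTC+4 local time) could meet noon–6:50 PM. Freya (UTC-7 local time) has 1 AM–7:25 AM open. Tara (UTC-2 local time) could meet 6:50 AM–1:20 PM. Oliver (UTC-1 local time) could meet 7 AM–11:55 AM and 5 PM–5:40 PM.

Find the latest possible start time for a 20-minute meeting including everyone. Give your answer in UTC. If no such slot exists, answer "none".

Chen in UTC: 08:50-12:55, 13:10-14:45, 16:05-18:25, 19:15-20:00 (add 7h to convert from UTC-7).
Mei in UTC: 08:00-12:55, 17:55-20:00 (add 2h to convert from UTC-2).
Yuki in UTC: 08:00-14:50 (subtract 4h to convert from UTC+4).
Freya in UTC: 08:00-14:25 (add 7h to convert from UTC-7).
Tara in UTC: 08:50-15:20 (add 2h to convert from UTC-2).
Oliver in UTC: 08:00-12:55, 18:00-18:40 (add 1h to convert from UTC-1).
Chen ∩ Mei: 08:50-12:55, 17:55-18:25, 19:15-20:00.
Chen ∩ Mei ∩ Yuki: 08:50-12:55.
Chen ∩ Mei ∩ Yuki ∩ Freya: 08:50-12:55.
Chen ∩ Mei ∩ Yuki ∩ Freya ∩ Tara: 08:50-12:55.
Chen ∩ Mei ∩ Yuki ∩ Freya ∩ Tara ∩ Oliver: 08:50-12:55.
Those are the intersection windows.
The last common window of at least 20 minutes is 08:50-12:55; a 20-minute meeting can start as late as 12:35 and still end by 12:55.

12:35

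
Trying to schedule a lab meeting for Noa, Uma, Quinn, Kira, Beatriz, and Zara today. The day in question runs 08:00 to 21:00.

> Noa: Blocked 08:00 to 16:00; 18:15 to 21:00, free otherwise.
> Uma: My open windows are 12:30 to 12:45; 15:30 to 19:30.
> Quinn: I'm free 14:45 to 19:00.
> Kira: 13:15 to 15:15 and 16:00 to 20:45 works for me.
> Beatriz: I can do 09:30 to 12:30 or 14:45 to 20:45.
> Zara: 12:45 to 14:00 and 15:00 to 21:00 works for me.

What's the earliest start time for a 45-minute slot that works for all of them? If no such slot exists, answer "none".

16:00

Noa free: 16:00-18:15 (invert busy blocks within the working day).
Uma free: 12:30-12:45, 15:30-19:30.
Quinn free: 14:45-19:00.
Kira free: 13:15-15:15, 16:00-20:45.
Beatriz free: 09:30-12:30, 14:45-20:45.
Zara free: 12:45-14:00, 15:00-21:00.
Noa ∩ Uma: 16:00-18:15.
Noa ∩ Uma ∩ Quinn: 16:00-18:15.
Noa ∩ Uma ∩ Quinn ∩ Kira: 16:00-18:15.
Noa ∩ Uma ∩ Quinn ∩ Kira ∩ Beatriz: 16:00-18:15.
Noa ∩ Uma ∩ Quinn ∩ Kira ∩ Beatriz ∩ Zara: 16:00-18:15.
The first common window of at least 45 minutes is 16:00-18:15, so the earliest start is 16:00.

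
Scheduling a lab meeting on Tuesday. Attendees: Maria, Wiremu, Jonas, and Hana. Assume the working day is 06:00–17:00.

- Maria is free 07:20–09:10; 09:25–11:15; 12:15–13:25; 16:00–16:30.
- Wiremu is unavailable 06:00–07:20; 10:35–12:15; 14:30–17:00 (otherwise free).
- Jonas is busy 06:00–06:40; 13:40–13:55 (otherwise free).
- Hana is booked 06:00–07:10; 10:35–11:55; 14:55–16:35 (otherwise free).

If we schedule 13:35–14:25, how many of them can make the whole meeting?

2

Maria free: 07:20-09:10, 09:25-11:15, 12:15-13:25, 16:00-16:30.
Wiremu free: 07:20-10:35, 12:15-14:30 (invert busy blocks within the working day).
Jonas free: 06:40-13:40, 13:55-17:00 (invert busy blocks within the working day).
Hana free: 07:10-10:35, 11:55-14:55, 16:35-17:00 (invert busy blocks within the working day).
Wiremu and Hana can make the full 13:35-14:25 slot — that's 2.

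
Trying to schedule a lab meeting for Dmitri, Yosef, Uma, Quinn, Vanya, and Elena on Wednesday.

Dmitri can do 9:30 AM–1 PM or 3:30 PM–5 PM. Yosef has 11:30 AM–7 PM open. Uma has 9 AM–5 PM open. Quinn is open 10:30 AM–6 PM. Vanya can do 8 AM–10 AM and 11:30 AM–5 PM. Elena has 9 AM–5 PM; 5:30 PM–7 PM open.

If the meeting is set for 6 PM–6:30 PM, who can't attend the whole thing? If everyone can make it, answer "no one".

Dmitri, Quinn, Uma, Vanya

Dmitri: not fully free for 18:00-18:30. Yosef: free for 18:00-18:30. Uma: not fully free for 18:00-18:30. Quinn: not fully free for 18:00-18:30. Vanya: not fully free for 18:00-18:30. Elena: free for 18:00-18:30.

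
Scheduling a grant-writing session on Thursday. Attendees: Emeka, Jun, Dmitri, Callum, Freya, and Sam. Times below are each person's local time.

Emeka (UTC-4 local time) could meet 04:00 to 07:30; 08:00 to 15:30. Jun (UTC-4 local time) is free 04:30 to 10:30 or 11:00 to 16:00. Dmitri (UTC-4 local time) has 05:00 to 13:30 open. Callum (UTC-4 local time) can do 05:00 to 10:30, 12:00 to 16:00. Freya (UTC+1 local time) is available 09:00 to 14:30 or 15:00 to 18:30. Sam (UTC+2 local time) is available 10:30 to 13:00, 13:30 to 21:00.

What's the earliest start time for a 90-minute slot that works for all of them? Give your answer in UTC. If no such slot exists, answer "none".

Emeka in UTC: 08:00-11:30, 12:00-19:30 (add 4h to convert from UTC-4).
Jun in UTC: 08:30-14:30, 15:00-20:00 (add 4h to convert from UTC-4).
Dmitri in UTC: 09:00-17:30 (add 4h to convert from UTC-4).
Callum in UTC: 09:00-14:30, 16:00-20:00 (add 4h to convert from UTC-4).
Freya in UTC: 08:00-13:30, 14:00-17:30 (subtract 1h to convert from UTC+1).
Sam in UTC: 08:30-11:00, 11:30-19:00 (subtract 2h to convert from UTC+2).
Emeka ∩ Jun: 08:30-11:30, 12:00-14:30, 15:00-19:30.
Emeka ∩ Jun ∩ Dmitri: 09:00-11:30, 12:00-14:30, 15:00-17:30.
Emeka ∩ Jun ∩ Dmitri ∩ Callum: 09:00-11:30, 12:00-14:30, 16:00-17:30.
Emeka ∩ Jun ∩ Dmitri ∩ Callum ∩ Freya: 09:00-11:30, 12:00-13:30, 14:00-14:30, 16:00-17:30.
Emeka ∩ Jun ∩ Dmitri ∩ Callum ∩ Freya ∩ Sam: 09:00-11:00, 12:00-13:30, 14:00-14:30, 16:00-17:30.
The first common window of at least 90 minutes is 09:00-11:00, so the earliest start is 09:00.

09:00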